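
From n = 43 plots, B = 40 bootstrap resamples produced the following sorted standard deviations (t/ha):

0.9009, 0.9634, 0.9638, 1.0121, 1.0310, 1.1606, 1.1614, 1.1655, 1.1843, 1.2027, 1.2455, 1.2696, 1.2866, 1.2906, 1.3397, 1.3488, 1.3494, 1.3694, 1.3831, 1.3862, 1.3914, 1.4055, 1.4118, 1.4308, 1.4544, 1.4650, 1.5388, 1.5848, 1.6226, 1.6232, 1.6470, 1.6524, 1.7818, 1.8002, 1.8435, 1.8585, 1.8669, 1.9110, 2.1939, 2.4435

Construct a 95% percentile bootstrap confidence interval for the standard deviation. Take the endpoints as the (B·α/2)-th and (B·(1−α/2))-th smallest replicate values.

α = 0.05; lower rank = 40 × 0.025 = 1; upper rank = 40 × 0.975 = 39.
The 1st smallest replicate is 0.9009; the 39th is 2.1939.

(0.9009, 2.1939)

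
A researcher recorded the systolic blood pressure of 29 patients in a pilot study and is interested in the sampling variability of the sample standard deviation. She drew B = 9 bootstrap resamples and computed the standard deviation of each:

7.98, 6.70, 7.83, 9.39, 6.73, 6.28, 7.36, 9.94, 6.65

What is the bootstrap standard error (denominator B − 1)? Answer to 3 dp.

Bootstrap SE is the standard deviation of the 9 replicate standard deviations.
Mean of replicates: (7.98 + 6.70 + 7.83 + 9.39 + 6.73 + 6.28 + 7.36 + 9.94 + 6.65) / 9 = 68.8600 / 9 = 7.6511
Sum of squared deviations: (+0.3289)² + (−0.9511)² + (+0.1789)² + (+1.7389)² + (−0.9211)² + (−1.3711)² + (−0.2911)² + (+2.2889)² + (−1.0011)² = 13.1229
Variance = 13.1229 / 8 = 1.6404
SE* = √1.6404

SE* = 1.281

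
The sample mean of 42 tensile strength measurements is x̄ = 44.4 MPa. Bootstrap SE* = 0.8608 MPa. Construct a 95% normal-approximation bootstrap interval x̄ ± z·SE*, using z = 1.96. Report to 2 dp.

Margin = 1.96 × 0.8608 = 1.687
Interval: 44.4 ± 1.687

(42.71, 46.09)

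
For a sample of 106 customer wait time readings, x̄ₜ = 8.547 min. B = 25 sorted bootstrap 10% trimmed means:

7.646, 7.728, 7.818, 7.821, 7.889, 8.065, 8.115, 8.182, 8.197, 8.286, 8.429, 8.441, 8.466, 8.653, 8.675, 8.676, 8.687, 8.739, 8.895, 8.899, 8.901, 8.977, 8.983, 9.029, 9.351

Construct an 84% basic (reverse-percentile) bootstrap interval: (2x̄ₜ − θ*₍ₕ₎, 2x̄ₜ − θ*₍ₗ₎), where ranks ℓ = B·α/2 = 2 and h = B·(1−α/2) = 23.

(8.111, 9.366)

Percentile endpoints at ranks 2 and 23: θ*₍2₎ = 7.728, θ*₍23₎ = 8.983.
Basic interval reflects these around x̄ₜ:
  lower = 2 × 8.547 − 8.983 = 8.111
  upper = 2 × 8.547 − 7.728 = 9.366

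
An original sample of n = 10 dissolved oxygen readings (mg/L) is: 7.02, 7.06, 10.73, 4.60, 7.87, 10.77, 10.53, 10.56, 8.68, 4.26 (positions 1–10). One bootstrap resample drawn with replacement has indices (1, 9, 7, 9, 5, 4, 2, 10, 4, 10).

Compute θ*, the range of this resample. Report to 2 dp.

Resample values: 7.02, 8.68, 10.53, 8.68, 7.87, 4.60, 7.06, 4.26, 4.60, 4.26.
Range = 10.53 − 4.26 = 6.27

θ* = 6.27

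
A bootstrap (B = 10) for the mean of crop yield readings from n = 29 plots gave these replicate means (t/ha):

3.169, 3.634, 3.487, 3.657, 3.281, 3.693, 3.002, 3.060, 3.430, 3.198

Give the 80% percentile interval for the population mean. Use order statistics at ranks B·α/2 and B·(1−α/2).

Sorted replicates: 3.002, 3.060, 3.169, 3.198, 3.281, 3.430, 3.487, 3.634, 3.657, 3.693
α = 0.20; lower rank = 10 × 0.100 = 1; upper rank = 10 × 0.900 = 9.
The 1st smallest replicate is 3.002; the 9th is 3.657.

(3.002, 3.657)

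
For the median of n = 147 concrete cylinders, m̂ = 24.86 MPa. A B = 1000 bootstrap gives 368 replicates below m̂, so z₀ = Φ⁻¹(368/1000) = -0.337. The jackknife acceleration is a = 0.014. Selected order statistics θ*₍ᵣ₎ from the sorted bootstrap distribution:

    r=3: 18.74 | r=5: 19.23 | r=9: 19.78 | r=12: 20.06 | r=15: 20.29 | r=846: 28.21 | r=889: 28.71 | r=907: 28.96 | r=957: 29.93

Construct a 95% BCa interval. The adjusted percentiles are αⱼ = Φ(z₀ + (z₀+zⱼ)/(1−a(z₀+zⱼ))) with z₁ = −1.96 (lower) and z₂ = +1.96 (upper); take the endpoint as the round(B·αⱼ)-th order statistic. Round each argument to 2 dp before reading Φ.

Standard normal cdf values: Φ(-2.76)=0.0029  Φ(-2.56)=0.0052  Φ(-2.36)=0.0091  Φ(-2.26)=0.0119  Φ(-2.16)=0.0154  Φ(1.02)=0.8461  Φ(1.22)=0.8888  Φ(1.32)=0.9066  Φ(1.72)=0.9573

(19.23, 28.96)

Lower: z₀ + z₁ = -0.337 + (-1.960) = -2.297; 1 − a(z₀+z₁) = 1 − (0.014)(-2.297) = 1.0322; argument = -0.337 + (-2.297)/1.0322 = -2.5624 → -2.56.
α₁ = Φ(-2.56) = 0.0052; rank = round(1000 × 0.0052) = 5; θ*₍5₎ = 19.23.
Upper: z₀ + z₂ = 1.623; 1 − a(z₀+z₂) = 0.9773; argument = 1.3237 → 1.32; α₂ = 0.9066; rank = 907; θ*₍907₎ = 28.96.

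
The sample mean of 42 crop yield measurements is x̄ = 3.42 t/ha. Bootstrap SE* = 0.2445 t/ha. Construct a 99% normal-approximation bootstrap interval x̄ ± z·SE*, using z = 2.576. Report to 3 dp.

Margin = 2.576 × 0.2445 = 0.6298
Interval: 3.42 ± 0.6298

(2.790, 4.050)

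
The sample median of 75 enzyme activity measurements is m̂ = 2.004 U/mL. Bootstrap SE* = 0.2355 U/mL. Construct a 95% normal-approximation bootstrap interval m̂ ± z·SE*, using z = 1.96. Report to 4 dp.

(1.5424, 2.4656)

Margin = 1.96 × 0.2355 = 0.46158
Interval: 2.004 ± 0.46158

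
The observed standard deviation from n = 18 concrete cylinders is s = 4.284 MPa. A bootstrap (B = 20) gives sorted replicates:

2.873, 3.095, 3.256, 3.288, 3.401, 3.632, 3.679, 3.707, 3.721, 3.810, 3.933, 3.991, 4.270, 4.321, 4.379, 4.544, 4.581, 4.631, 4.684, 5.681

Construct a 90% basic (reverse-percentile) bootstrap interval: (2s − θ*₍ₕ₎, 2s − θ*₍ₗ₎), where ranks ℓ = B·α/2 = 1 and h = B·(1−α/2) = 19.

(3.884, 5.695)

Percentile endpoints at ranks 1 and 19: θ*₍1₎ = 2.873, θ*₍19₎ = 4.684.
Basic interval reflects these around s:
  lower = 2 × 4.284 − 4.684 = 3.884
  upper = 2 × 4.284 − 2.873 = 5.695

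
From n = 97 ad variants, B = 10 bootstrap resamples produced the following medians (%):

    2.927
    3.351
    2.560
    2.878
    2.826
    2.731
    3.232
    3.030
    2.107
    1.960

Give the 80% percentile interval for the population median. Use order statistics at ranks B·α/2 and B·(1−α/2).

Sorted replicates: 1.960, 2.107, 2.560, 2.731, 2.826, 2.878, 2.927, 3.030, 3.232, 3.351
α = 0.20; lower rank = 10 × 0.100 = 1; upper rank = 10 × 0.900 = 9.
The 1st smallest replicate is 1.960; the 9th is 3.232.

(1.960, 3.232)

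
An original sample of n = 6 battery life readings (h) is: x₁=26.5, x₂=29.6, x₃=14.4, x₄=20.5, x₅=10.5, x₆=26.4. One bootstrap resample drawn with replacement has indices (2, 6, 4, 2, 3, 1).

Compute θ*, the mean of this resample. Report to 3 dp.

θ* = 24.500

Resample values: 29.6, 26.4, 20.5, 29.6, 14.4, 26.5.
Mean = (29.6 + 26.4 + 20.5 + 29.6 + 14.4 + 26.5) / 6 = 147.00 / 6 = 24.500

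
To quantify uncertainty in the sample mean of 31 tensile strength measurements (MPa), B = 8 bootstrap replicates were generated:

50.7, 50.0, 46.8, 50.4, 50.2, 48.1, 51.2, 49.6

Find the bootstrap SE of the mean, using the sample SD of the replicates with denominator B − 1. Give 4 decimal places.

Bootstrap SE is the standard deviation of the 8 replicate means.
Mean of replicates: (50.7 + 50.0 + 46.8 + 50.4 + 50.2 + 48.1 + 51.2 + 49.6) / 8 = 397.00000 / 8 = 49.62500
Sum of squared deviations: (+1.07500)² + (+0.37500)² + (−2.82500)² + (+0.77500)² + (+0.57500)² + (−1.52500)² + (+1.57500)² + (−0.02500)² = 15.01500
Variance = 15.01500 / 7 = 2.14500
SE* = √2.14500

SE* = 1.4646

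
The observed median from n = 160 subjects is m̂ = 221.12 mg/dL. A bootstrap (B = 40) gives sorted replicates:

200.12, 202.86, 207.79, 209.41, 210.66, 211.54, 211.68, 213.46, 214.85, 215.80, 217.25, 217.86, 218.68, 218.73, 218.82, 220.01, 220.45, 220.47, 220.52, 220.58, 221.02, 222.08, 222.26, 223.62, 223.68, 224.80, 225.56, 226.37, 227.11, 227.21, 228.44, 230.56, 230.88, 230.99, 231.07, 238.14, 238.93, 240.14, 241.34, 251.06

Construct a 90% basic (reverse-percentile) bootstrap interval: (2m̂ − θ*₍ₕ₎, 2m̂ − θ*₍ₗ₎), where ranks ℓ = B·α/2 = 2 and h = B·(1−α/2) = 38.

Percentile endpoints at ranks 2 and 38: θ*₍2₎ = 202.86, θ*₍38₎ = 240.14.
Basic interval reflects these around m̂:
  lower = 2 × 221.12 − 240.14 = 202.10
  upper = 2 × 221.12 − 202.86 = 239.38

(202.10, 239.38)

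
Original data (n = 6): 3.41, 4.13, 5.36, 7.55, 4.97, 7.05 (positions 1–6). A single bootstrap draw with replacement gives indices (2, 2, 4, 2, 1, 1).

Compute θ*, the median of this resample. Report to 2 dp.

Resample values: 4.13, 4.13, 7.55, 4.13, 3.41, 3.41.
Sorted: 3.41, 3.41, 4.13, 4.13, 4.13, 7.55
Median = average of the two middle values = 4.13

θ* = 4.13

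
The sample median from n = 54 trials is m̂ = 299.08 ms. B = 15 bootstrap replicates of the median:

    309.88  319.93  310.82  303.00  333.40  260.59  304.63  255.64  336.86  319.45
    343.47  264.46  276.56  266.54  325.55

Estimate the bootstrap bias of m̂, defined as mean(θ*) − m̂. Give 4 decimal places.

bias = +2.9720

mean(θ*) = (309.88 + 319.93 + 310.82 + 303.00 + 333.40 + 260.59 + 304.63 + 255.64 + 336.86 + 319.45 + 343.47 + 264.46 + 276.56 + 266.54 + 325.55) / 15 = 302.05200
bias = 302.05200 − 299.08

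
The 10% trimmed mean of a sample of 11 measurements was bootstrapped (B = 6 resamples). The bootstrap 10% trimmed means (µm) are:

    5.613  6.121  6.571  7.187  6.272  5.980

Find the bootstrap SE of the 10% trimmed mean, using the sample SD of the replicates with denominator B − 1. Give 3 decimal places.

SE* = 0.542

Bootstrap SE is the standard deviation of the 6 replicate 10% trimmed means.
Mean of replicates: (5.613 + 6.121 + 6.571 + 7.187 + 6.272 + 5.980) / 6 = 37.7440 / 6 = 6.2907
Sum of squared deviations: (−0.6777)² + (−0.1697)² + (+0.2803)² + (+0.8963)² + (−0.0187)² + (−0.3107)² = 1.4669
Variance = 1.4669 / 5 = 0.2934
SE* = √0.2934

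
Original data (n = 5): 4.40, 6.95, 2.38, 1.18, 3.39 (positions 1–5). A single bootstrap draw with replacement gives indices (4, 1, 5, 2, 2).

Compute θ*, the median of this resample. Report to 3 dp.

Resample values: 1.18, 4.40, 3.39, 6.95, 6.95.
Sorted: 1.18, 3.39, 4.40, 6.95, 6.95
Median = middle value = 4.400

θ* = 4.400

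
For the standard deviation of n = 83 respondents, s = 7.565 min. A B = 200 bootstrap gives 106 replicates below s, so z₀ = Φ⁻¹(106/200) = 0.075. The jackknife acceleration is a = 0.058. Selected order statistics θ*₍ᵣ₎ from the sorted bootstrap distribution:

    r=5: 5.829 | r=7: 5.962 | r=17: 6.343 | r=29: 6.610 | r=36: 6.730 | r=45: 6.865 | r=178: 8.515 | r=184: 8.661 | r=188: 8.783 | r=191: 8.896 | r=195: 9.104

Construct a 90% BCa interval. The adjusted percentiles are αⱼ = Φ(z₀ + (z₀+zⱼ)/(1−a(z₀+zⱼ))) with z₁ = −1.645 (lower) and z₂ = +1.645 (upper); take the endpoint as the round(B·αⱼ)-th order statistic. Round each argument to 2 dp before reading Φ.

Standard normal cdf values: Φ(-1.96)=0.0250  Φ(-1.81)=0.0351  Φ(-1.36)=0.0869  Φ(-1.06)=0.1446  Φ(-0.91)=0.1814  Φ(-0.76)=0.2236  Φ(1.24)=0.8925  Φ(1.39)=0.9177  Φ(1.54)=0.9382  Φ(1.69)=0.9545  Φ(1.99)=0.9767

Lower: z₀ + z₁ = 0.075 + (-1.645) = -1.570; 1 − a(z₀+z₁) = 1 − (0.058)(-1.570) = 1.0911; argument = 0.075 + (-1.570)/1.0911 = -1.3640 → -1.36.
α₁ = Φ(-1.36) = 0.0869; rank = round(200 × 0.0869) = 17; θ*₍17₎ = 6.343.
Upper: z₀ + z₂ = 1.720; 1 − a(z₀+z₂) = 0.9002; argument = 1.9856 → 1.99; α₂ = 0.9767; rank = 195; θ*₍195₎ = 9.104.

(6.343, 9.104)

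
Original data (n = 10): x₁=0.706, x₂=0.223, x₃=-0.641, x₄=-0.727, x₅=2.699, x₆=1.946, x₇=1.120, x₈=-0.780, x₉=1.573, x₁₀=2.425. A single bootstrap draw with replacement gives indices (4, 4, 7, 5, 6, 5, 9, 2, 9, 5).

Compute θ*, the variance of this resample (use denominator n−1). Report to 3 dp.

Resample values: -0.727, -0.727, 1.120, 2.699, 1.946, 2.699, 1.573, 0.223, 1.573, 2.699.
Mean = 1.3078; sum of squared deviations = 15.8472
s² = 15.8472 / 9 = 1.7608

θ* = 1.761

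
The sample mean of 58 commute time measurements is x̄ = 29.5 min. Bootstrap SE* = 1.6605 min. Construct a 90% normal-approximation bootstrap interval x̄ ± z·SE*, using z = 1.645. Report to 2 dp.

(26.77, 32.23)

Margin = 1.645 × 1.6605 = 2.732
Interval: 29.5 ± 2.732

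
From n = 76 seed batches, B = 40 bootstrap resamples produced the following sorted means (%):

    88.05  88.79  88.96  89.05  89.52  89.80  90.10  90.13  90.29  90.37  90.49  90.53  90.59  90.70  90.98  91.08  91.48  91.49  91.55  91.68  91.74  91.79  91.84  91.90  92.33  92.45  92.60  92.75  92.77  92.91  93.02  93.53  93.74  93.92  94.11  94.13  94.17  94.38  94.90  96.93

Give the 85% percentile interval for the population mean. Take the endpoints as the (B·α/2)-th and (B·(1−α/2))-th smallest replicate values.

α = 0.15; lower rank = 40 × 0.075 = 3; upper rank = 40 × 0.925 = 37.
The 3rd smallest replicate is 88.96; the 37th is 94.17.

(88.96, 94.17)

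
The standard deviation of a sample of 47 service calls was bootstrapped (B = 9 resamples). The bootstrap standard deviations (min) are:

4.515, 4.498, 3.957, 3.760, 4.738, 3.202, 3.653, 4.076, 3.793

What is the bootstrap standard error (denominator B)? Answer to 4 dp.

Bootstrap SE is the standard deviation of the 9 replicate standard deviations.
Mean of replicates: (4.515 + 4.498 + 3.957 + 3.760 + 4.738 + 3.202 + 3.653 + 4.076 + 3.793) / 9 = 36.19200 / 9 = 4.02133
Sum of squared deviations: (+0.49367)² + (+0.47667)² + (−0.06433)² + (−0.26133)² + (+0.71667)² + (−0.81933)² + (−0.36833)² + (+0.05467)² + (−0.22833)² = 1.91906
Variance = 1.91906 / 9 = 0.21323
SE* = √0.21323

SE* = 0.4618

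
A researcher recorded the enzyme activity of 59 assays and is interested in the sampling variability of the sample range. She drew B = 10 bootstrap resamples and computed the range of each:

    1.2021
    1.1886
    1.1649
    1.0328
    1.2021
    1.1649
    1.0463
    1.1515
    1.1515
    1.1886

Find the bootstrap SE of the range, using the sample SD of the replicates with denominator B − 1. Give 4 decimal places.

Bootstrap SE is the standard deviation of the 10 replicate ranges.
Mean of replicates: (1.2021 + 1.1886 + 1.1649 + 1.0328 + 1.2021 + 1.1649 + 1.0463 + 1.1515 + 1.1515 + 1.1886) / 10 = 11.493300 / 10 = 1.149330
Sum of squared deviations: (+0.052770)² + (+0.039270)² + (+0.015570)² + (−0.116530)² + (+0.052770)² + (+0.015570)² + (−0.103030)² + (+0.002170)² + (+0.002170)² + (+0.039270)² = 0.033342
Variance = 0.033342 / 9 = 0.003705
SE* = √0.003705

SE* = 0.0609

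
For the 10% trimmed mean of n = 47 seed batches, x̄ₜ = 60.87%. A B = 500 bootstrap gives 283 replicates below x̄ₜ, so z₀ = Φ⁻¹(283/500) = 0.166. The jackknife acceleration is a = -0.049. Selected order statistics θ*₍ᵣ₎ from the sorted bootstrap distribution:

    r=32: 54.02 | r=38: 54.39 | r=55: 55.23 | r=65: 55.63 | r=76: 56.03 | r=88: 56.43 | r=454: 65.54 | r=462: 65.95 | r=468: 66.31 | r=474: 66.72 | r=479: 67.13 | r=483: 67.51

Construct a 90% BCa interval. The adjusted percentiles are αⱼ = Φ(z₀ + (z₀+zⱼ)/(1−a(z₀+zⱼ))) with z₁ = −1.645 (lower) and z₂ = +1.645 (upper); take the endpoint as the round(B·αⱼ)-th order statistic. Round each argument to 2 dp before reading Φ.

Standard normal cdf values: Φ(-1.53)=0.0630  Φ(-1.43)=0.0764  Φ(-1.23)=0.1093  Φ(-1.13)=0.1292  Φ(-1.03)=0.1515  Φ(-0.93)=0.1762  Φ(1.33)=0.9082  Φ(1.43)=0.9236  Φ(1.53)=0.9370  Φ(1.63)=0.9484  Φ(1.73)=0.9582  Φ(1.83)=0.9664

Lower: z₀ + z₁ = 0.166 + (-1.645) = -1.479; 1 − a(z₀+z₁) = 1 − (-0.049)(-1.479) = 0.9275; argument = 0.166 + (-1.479)/0.9275 = -1.4286 → -1.43.
α₁ = Φ(-1.43) = 0.0764; rank = round(500 × 0.0764) = 38; θ*₍38₎ = 54.39.
Upper: z₀ + z₂ = 1.811; 1 − a(z₀+z₂) = 1.0887; argument = 1.8294 → 1.83; α₂ = 0.9664; rank = 483; θ*₍483₎ = 67.51.

(54.39, 67.51)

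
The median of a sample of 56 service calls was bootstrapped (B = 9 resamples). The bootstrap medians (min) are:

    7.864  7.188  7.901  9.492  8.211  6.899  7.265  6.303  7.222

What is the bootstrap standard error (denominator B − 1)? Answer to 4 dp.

Bootstrap SE is the standard deviation of the 9 replicate medians.
Mean of replicates: (7.864 + 7.188 + 7.901 + 9.492 + 8.211 + 6.899 + 7.265 + 6.303 + 7.222) / 9 = 68.34500 / 9 = 7.59389
Sum of squared deviations: (+0.27011)² + (−0.40589)² + (+0.30711)² + (+1.89811)² + (+0.61711)² + (−0.69489)² + (−0.32889)² + (−1.29089)² + (−0.37189)² = 6.71141
Variance = 6.71141 / 8 = 0.83893
SE* = √0.83893

SE* = 0.9159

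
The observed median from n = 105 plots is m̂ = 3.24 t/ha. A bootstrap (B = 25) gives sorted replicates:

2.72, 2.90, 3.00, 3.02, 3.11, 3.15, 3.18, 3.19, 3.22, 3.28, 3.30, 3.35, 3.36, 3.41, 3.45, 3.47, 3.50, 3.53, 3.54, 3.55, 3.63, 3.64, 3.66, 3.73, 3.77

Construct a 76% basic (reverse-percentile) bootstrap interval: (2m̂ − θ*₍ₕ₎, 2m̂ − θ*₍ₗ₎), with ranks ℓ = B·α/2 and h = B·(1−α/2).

Percentile endpoints at ranks 3 and 22: θ*₍3₎ = 3.00, θ*₍22₎ = 3.64.
Basic interval reflects these around m̂:
  lower = 2 × 3.24 − 3.64 = 2.84
  upper = 2 × 3.24 − 3.00 = 3.48

(2.84, 3.48)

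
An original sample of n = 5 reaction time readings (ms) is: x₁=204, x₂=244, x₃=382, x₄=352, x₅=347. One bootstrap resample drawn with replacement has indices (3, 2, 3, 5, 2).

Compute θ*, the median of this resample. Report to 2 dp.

θ* = 347.00

Resample values: 382, 244, 382, 347, 244.
Sorted: 244, 244, 347, 382, 382
Median = middle value = 347.00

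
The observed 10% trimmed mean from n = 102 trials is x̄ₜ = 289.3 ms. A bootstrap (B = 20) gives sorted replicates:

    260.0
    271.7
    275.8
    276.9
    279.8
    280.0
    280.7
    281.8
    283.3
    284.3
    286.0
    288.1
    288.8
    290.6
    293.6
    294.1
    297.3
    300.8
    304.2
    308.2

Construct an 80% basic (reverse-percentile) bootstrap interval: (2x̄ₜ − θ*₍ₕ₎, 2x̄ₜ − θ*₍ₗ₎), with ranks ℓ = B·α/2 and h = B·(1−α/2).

(277.8, 306.9)

Percentile endpoints at ranks 2 and 18: θ*₍2₎ = 271.7, θ*₍18₎ = 300.8.
Basic interval reflects these around x̄ₜ:
  lower = 2 × 289.3 − 300.8 = 277.8
  upper = 2 × 289.3 − 271.7 = 306.9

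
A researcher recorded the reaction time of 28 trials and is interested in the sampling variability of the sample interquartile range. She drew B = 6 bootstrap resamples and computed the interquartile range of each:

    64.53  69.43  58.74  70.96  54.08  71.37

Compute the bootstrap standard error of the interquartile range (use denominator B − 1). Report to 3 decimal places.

SE* = 7.131

Bootstrap SE is the standard deviation of the 6 replicate interquartile ranges.
Mean of replicates: (64.53 + 69.43 + 58.74 + 70.96 + 54.08 + 71.37) / 6 = 389.1100 / 6 = 64.8517
Sum of squared deviations: (−0.3217)² + (+4.5783)² + (−6.1117)² + (+6.1083)² + (−10.7717)² + (+6.5183)² = 254.2463
Variance = 254.2463 / 5 = 50.8493
SE* = √50.8493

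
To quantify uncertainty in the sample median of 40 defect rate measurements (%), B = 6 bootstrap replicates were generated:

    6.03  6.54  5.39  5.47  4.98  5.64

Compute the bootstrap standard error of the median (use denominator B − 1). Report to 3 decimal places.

SE* = 0.544

Bootstrap SE is the standard deviation of the 6 replicate medians.
Mean of replicates: (6.03 + 6.54 + 5.39 + 5.47 + 4.98 + 5.64) / 6 = 34.0500 / 6 = 5.6750
Sum of squared deviations: (+0.3550)² + (+0.8650)² + (−0.2850)² + (−0.2050)² + (−0.6950)² + (−0.0350)² = 1.4817
Variance = 1.4817 / 5 = 0.2964
SE* = √0.2964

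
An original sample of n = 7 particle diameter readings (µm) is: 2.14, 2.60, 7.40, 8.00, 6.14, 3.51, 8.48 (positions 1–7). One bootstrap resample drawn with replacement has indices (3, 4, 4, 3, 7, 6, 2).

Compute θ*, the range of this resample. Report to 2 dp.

Resample values: 7.40, 8.00, 8.00, 7.40, 8.48, 3.51, 2.60.
Range = 8.48 − 2.60 = 5.88

θ* = 5.88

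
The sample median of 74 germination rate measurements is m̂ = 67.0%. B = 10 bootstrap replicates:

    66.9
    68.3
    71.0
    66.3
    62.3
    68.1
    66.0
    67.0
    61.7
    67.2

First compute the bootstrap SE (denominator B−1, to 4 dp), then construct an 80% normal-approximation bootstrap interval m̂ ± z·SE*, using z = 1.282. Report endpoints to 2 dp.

Mean of replicates = 66.4800; sum of squared deviations = 67.9160; SE* = √(67.9160/9) = 2.7470
Margin = 1.282 × 2.7470 = 3.522
Interval: 67.0 ± 3.522

(63.48, 70.52)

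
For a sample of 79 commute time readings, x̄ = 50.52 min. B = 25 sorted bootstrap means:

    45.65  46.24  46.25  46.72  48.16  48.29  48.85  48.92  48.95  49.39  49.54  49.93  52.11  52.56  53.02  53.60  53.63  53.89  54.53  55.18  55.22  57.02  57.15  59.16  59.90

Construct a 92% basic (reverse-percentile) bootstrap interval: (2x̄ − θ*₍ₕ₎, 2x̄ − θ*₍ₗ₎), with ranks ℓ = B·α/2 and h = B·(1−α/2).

(41.88, 55.39)

Percentile endpoints at ranks 1 and 24: θ*₍1₎ = 45.65, θ*₍24₎ = 59.16.
Basic interval reflects these around x̄:
  lower = 2 × 50.52 − 59.16 = 41.88
  upper = 2 × 50.52 − 45.65 = 55.39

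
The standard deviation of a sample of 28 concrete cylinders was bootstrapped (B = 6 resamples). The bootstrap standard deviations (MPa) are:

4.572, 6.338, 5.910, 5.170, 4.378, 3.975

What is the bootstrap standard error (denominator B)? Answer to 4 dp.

Bootstrap SE is the standard deviation of the 6 replicate standard deviations.
Mean of replicates: (4.572 + 6.338 + 5.910 + 5.170 + 4.378 + 3.975) / 6 = 30.34300 / 6 = 5.05717
Sum of squared deviations: (−0.48517)² + (+1.28083)² + (+0.85283)² + (+0.11283)² + (−0.67917)² + (−1.08217)² = 4.24833
Variance = 4.24833 / 6 = 0.70805
SE* = √0.70805

SE* = 0.8415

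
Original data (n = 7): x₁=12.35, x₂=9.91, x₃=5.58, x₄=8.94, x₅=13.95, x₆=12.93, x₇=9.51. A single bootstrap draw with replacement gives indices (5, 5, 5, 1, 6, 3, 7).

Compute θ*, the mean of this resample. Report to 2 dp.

Resample values: 13.95, 13.95, 13.95, 12.35, 12.93, 5.58, 9.51.
Mean = (13.95 + 13.95 + 13.95 + 12.35 + 12.93 + 5.58 + 9.51) / 7 = 82.220 / 7 = 11.75

θ* = 11.75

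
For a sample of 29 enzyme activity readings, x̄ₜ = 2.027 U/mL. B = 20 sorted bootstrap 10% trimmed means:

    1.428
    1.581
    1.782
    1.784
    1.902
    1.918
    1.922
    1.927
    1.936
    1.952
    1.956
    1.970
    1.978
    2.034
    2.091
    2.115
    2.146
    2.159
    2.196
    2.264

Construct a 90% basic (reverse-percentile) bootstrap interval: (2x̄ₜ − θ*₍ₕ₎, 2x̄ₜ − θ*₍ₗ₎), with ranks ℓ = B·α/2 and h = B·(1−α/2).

(1.858, 2.626)

Percentile endpoints at ranks 1 and 19: θ*₍1₎ = 1.428, θ*₍19₎ = 2.196.
Basic interval reflects these around x̄ₜ:
  lower = 2 × 2.027 − 2.196 = 1.858
  upper = 2 × 2.027 − 1.428 = 2.626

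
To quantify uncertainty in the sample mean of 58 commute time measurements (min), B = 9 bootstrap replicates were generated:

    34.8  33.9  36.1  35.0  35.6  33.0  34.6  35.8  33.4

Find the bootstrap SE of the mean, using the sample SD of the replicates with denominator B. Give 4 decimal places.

Bootstrap SE is the standard deviation of the 9 replicate means.
Mean of replicates: (34.8 + 33.9 + 36.1 + 35.0 + 35.6 + 33.0 + 34.6 + 35.8 + 33.4) / 9 = 312.20000 / 9 = 34.68889
Sum of squared deviations: (+0.11111)² + (−0.78889)² + (+1.41111)² + (+0.31111)² + (+0.91111)² + (−1.68889)² + (−0.08889)² + (+1.11111)² + (−1.28889)² = 9.30889
Variance = 9.30889 / 9 = 1.03432
SE* = √1.03432

SE* = 1.0170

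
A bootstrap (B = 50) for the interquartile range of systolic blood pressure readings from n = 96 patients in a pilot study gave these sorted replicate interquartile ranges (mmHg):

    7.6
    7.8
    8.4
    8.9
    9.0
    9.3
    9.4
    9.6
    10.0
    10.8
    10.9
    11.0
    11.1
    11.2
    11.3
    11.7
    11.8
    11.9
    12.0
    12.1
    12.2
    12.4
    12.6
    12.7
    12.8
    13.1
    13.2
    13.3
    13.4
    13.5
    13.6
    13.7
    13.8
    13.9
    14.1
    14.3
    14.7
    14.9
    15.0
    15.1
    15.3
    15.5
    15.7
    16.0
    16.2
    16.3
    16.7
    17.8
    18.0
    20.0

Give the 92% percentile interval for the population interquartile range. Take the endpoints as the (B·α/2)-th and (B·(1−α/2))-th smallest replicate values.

(7.8, 17.8)

α = 0.08; lower rank = 50 × 0.040 = 2; upper rank = 50 × 0.960 = 48.
The 2nd smallest replicate is 7.8; the 48th is 17.8.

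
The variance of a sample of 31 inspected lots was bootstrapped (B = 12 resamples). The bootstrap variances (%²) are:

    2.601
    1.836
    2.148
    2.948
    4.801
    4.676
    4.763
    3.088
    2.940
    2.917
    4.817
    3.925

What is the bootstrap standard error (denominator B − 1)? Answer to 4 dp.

Bootstrap SE is the standard deviation of the 12 replicate variances.
Mean of replicates: (2.601 + 1.836 + 2.148 + 2.948 + 4.801 + 4.676 + 4.763 + 3.088 + 2.940 + 2.917 + 4.817 + 3.925) / 12 = 41.46000 / 12 = 3.45500
Sum of squared deviations: (−0.85400)² + (−1.61900)² + (−1.30700)² + (−0.50700)² + (+1.34600)² + (+1.22100)² + (+1.30800)² + (−0.36700)² + (−0.51500)² + (−0.53800)² + (+1.36200)² + (+0.47000)² = 13.09450
Variance = 13.09450 / 11 = 1.19041
SE* = √1.19041

SE* = 1.0911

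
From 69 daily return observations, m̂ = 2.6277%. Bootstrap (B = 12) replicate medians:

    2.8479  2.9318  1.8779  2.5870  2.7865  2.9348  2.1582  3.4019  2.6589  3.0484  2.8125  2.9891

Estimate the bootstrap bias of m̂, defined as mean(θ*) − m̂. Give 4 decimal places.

mean(θ*) = (2.8479 + 2.9318 + 1.8779 + 2.5870 + 2.7865 + 2.9348 + 2.1582 + 3.4019 + 2.6589 + 3.0484 + 2.8125 + 2.9891) / 12 = 2.75291
bias = 2.75291 − 2.6277

bias = +0.1252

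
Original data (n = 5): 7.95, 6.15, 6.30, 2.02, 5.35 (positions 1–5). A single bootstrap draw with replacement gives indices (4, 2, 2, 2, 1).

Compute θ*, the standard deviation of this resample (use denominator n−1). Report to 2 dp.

θ* = 2.19

Resample values: 2.02, 6.15, 6.15, 6.15, 7.95.
Mean = 5.6840; sum of squared deviations = 19.2111
s² = 19.2111 / 4 = 4.8028
s = √4.8028 = 2.19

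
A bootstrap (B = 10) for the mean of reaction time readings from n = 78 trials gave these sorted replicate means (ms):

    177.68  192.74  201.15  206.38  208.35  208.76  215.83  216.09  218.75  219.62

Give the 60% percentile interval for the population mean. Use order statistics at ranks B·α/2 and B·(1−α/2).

(192.74, 216.09)

α = 0.40; lower rank = 10 × 0.200 = 2; upper rank = 10 × 0.800 = 8.
The 2nd smallest replicate is 192.74; the 8th is 216.09.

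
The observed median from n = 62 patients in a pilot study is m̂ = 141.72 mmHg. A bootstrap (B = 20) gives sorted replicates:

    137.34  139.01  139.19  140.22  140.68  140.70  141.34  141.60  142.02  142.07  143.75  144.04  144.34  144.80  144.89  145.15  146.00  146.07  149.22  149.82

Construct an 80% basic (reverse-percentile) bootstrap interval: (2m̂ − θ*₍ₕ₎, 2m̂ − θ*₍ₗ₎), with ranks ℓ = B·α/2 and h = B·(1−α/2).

Percentile endpoints at ranks 2 and 18: θ*₍2₎ = 139.01, θ*₍18₎ = 146.07.
Basic interval reflects these around m̂:
  lower = 2 × 141.72 − 146.07 = 137.37
  upper = 2 × 141.72 − 139.01 = 144.43

(137.37, 144.43)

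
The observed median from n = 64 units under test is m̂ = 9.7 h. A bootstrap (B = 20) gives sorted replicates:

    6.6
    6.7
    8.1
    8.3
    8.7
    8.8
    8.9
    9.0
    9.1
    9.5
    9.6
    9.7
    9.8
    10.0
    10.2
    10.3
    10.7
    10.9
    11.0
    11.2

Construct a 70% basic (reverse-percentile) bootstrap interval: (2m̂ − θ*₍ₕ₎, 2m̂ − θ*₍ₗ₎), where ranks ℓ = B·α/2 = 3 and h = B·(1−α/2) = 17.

(8.7, 11.3)

Percentile endpoints at ranks 3 and 17: θ*₍3₎ = 8.1, θ*₍17₎ = 10.7.
Basic interval reflects these around m̂:
  lower = 2 × 9.7 − 10.7 = 8.7
  upper = 2 × 9.7 − 8.1 = 11.3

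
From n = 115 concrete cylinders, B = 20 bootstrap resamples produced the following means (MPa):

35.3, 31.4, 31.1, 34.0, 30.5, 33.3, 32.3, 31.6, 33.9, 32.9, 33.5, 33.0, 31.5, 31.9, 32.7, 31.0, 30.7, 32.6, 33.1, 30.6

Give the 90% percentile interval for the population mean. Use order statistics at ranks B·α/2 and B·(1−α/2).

Sorted replicates: 30.5, 30.6, 30.7, 31.0, 31.1, 31.4, 31.5, 31.6, 31.9, 32.3, 32.6, 32.7, 32.9, 33.0, 33.1, 33.3, 33.5, 33.9, 34.0, 35.3
α = 0.10; lower rank = 20 × 0.050 = 1; upper rank = 20 × 0.950 = 19.
The 1st smallest replicate is 30.5; the 19th is 34.0.

(30.5, 34.0)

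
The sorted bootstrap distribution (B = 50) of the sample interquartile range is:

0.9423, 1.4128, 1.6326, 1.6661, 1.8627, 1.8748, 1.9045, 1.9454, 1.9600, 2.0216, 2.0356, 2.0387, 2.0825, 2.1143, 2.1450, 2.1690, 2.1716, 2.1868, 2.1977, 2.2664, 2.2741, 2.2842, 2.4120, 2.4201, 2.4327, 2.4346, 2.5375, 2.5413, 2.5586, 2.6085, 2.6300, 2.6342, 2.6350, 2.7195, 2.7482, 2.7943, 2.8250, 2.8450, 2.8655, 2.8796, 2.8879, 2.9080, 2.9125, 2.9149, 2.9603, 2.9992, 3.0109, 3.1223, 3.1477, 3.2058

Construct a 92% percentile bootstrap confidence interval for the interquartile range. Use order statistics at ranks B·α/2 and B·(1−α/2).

(1.4128, 3.1223)

α = 0.08; lower rank = 50 × 0.040 = 2; upper rank = 50 × 0.960 = 48.
The 2nd smallest replicate is 1.4128; the 48th is 3.1223.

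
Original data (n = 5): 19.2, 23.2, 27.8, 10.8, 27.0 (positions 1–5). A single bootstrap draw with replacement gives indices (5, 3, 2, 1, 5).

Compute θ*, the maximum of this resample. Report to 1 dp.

Resample values: 27.0, 27.8, 23.2, 19.2, 27.0.
Maximum = 27.8

θ* = 27.8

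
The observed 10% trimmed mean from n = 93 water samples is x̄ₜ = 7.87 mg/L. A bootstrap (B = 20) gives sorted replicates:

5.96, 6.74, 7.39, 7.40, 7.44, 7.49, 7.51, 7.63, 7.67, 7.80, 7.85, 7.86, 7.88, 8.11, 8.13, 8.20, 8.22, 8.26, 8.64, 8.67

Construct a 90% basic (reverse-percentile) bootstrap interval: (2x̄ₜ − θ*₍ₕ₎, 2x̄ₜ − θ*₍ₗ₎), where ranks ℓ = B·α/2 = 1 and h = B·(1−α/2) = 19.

Percentile endpoints at ranks 1 and 19: θ*₍1₎ = 5.96, θ*₍19₎ = 8.64.
Basic interval reflects these around x̄ₜ:
  lower = 2 × 7.87 − 8.64 = 7.10
  upper = 2 × 7.87 − 5.96 = 9.78

(7.10, 9.78)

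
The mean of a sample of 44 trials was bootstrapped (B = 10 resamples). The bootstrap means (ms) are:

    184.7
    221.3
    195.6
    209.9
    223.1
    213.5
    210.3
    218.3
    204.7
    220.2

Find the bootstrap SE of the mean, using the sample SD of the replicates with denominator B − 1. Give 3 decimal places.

Bootstrap SE is the standard deviation of the 10 replicate means.
Mean of replicates: (184.7 + 221.3 + 195.6 + 209.9 + 223.1 + 213.5 + 210.3 + 218.3 + 204.7 + 220.2) / 10 = 2101.6000 / 10 = 210.1600
Sum of squared deviations: (−25.4600)² + (+11.1400)² + (−14.5600)² + (−0.2600)² + (+12.9400)² + (+3.3400)² + (+0.1400)² + (+8.1400)² + (−5.4600)² + (+10.0400)² = 1359.8640
Variance = 1359.8640 / 9 = 151.0960
SE* = √151.0960

SE* = 12.292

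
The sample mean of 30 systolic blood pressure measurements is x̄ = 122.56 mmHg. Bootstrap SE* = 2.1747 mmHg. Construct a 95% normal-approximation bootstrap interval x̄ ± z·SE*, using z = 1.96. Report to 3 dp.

Margin = 1.96 × 2.1747 = 4.2624
Interval: 122.56 ± 4.2624

(118.298, 126.822)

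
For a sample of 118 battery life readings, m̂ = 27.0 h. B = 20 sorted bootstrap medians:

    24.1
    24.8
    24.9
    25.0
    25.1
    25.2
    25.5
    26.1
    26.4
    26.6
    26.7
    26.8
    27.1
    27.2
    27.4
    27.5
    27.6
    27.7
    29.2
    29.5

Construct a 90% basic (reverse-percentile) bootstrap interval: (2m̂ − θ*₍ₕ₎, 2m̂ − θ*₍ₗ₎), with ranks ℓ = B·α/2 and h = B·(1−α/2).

(24.8, 29.9)

Percentile endpoints at ranks 1 and 19: θ*₍1₎ = 24.1, θ*₍19₎ = 29.2.
Basic interval reflects these around m̂:
  lower = 2 × 27.0 − 29.2 = 24.8
  upper = 2 × 27.0 − 24.1 = 29.9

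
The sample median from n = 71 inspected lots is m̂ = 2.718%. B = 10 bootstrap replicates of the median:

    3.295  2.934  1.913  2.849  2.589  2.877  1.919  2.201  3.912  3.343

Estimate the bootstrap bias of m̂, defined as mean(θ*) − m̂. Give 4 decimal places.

bias = +0.0652

mean(θ*) = (3.295 + 2.934 + 1.913 + 2.849 + 2.589 + 2.877 + 1.919 + 2.201 + 3.912 + 3.343) / 10 = 2.78320
bias = 2.78320 − 2.718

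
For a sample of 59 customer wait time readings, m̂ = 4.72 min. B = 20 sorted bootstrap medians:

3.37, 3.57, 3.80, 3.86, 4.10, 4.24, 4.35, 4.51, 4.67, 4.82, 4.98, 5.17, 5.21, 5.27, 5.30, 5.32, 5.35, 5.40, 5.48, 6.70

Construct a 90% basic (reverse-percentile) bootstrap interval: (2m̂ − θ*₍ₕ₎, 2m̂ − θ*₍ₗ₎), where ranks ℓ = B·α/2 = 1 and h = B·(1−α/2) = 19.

(3.96, 6.07)

Percentile endpoints at ranks 1 and 19: θ*₍1₎ = 3.37, θ*₍19₎ = 5.48.
Basic interval reflects these around m̂:
  lower = 2 × 4.72 − 5.48 = 3.96
  upper = 2 × 4.72 − 3.37 = 6.07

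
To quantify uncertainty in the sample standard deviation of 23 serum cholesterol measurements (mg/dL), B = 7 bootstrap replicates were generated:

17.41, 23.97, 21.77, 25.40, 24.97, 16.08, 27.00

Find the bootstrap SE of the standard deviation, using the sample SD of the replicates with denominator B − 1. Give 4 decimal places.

Bootstrap SE is the standard deviation of the 7 replicate standard deviations.
Mean of replicates: (17.41 + 23.97 + 21.77 + 25.40 + 24.97 + 16.08 + 27.00) / 7 = 156.60000 / 7 = 22.37143
Sum of squared deviations: (−4.96143)² + (+1.59857)² + (−0.60143)² + (+3.02857)² + (+2.59857)² + (−6.29143)² + (+4.62857)² = 104.46349
Variance = 104.46349 / 6 = 17.41058
SE* = √17.41058

SE* = 4.1726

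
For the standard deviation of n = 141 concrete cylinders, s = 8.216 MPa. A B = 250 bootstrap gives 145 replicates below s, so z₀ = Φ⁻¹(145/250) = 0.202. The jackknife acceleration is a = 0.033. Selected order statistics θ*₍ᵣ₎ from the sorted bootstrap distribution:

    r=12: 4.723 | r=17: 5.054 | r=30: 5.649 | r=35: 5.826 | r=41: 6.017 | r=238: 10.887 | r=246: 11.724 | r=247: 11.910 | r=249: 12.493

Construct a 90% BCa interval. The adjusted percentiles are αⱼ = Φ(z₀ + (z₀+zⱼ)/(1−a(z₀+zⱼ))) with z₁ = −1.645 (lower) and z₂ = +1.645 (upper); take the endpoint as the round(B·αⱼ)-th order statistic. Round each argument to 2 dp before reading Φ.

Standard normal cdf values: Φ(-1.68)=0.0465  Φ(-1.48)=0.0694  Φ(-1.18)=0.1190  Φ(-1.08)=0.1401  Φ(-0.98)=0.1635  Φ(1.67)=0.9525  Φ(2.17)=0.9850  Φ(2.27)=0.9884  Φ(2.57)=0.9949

Lower: z₀ + z₁ = 0.202 + (-1.645) = -1.443; 1 − a(z₀+z₁) = 1 − (0.033)(-1.443) = 1.0476; argument = 0.202 + (-1.443)/1.0476 = -1.1754 → -1.18.
α₁ = Φ(-1.18) = 0.1190; rank = round(250 × 0.1190) = 30; θ*₍30₎ = 5.649.
Upper: z₀ + z₂ = 1.847; 1 − a(z₀+z₂) = 0.9390; argument = 2.1689 → 2.17; α₂ = 0.9850; rank = 246; θ*₍246₎ = 11.724.

(5.649, 11.724)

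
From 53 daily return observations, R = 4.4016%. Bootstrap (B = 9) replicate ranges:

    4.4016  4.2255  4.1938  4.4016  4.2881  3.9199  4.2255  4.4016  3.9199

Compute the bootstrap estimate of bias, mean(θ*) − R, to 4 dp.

bias = −0.1819

mean(θ*) = (4.4016 + 4.2255 + 4.1938 + 4.4016 + 4.2881 + 3.9199 + 4.2255 + 4.4016 + 3.9199) / 9 = 4.21972
bias = 4.21972 − 4.4016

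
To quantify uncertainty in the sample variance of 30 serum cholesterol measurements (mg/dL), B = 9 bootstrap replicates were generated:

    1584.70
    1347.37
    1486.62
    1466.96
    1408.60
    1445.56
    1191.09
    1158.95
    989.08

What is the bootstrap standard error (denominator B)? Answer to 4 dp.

SE* = 179.9555

Bootstrap SE is the standard deviation of the 9 replicate variances.
Mean of replicates: (1584.70 + 1347.37 + 1486.62 + 1466.96 + 1408.60 + 1445.56 + 1191.09 + 1158.95 + 989.08) / 9 = 12078.93000 / 9 = 1342.10333
Sum of squared deviations: (+242.59667)² + (+5.26667)² + (+144.51667)² + (+124.85667)² + (+66.49667)² + (+103.45667)² + (−151.01333)² + (−183.15333)² + (−353.02333)² = 291455.86740
Variance = 291455.86740 / 9 = 32383.98527
SE* = √32383.98527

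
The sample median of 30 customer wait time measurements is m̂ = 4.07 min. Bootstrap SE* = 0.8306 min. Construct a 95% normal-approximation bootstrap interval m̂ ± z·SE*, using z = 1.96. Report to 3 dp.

Margin = 1.96 × 0.8306 = 1.6280
Interval: 4.07 ± 1.6280

(2.442, 5.698)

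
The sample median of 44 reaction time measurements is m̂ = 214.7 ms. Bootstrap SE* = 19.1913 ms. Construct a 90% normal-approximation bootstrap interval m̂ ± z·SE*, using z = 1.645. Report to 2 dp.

(183.13, 246.27)

Margin = 1.645 × 19.1913 = 31.570
Interval: 214.7 ± 31.570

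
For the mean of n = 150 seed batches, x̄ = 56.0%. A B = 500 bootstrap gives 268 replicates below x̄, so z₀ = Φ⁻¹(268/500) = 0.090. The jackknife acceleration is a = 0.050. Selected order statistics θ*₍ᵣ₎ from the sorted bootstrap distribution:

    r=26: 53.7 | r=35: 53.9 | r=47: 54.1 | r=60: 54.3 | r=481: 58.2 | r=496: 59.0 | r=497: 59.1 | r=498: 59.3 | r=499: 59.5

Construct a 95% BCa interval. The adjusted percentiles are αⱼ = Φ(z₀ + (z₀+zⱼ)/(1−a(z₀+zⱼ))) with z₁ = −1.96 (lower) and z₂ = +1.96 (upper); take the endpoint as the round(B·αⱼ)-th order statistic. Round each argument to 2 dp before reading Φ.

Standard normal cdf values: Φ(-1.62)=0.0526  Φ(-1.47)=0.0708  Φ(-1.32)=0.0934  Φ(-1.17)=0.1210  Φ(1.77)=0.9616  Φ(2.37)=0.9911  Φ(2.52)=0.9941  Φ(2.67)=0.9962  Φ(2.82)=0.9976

(53.7, 59.0)

Lower: z₀ + z₁ = 0.090 + (-1.960) = -1.870; 1 − a(z₀+z₁) = 1 − (0.050)(-1.870) = 1.0935; argument = 0.090 + (-1.870)/1.0935 = -1.6201 → -1.62.
α₁ = Φ(-1.62) = 0.0526; rank = round(500 × 0.0526) = 26; θ*₍26₎ = 53.7.
Upper: z₀ + z₂ = 2.050; 1 − a(z₀+z₂) = 0.8975; argument = 2.3741 → 2.37; α₂ = 0.9911; rank = 496; θ*₍496₎ = 59.0.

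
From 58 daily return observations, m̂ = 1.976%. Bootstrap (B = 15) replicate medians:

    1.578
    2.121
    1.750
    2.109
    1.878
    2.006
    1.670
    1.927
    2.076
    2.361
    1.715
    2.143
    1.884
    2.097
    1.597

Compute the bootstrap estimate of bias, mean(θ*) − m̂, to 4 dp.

bias = −0.0485

mean(θ*) = (1.578 + 2.121 + 1.750 + 2.109 + 1.878 + 2.006 + 1.670 + 1.927 + 2.076 + 2.361 + 1.715 + 2.143 + 1.884 + 2.097 + 1.597) / 15 = 1.92747
bias = 1.92747 − 1.976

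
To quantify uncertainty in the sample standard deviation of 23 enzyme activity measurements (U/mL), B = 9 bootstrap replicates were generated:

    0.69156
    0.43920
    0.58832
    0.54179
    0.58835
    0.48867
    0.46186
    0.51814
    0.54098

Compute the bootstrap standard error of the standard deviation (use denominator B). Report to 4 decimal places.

SE* = 0.0723

Bootstrap SE is the standard deviation of the 9 replicate standard deviations.
Mean of replicates: (0.69156 + 0.43920 + 0.58832 + 0.54179 + 0.58835 + 0.48867 + 0.46186 + 0.51814 + 0.54098) / 9 = 4.858870 / 9 = 0.539874
Sum of squared deviations: (+0.151686)² + (−0.100674)² + (+0.048446)² + (+0.001916)² + (+0.048476)² + (−0.051204)² + (−0.078014)² + (−0.021734)² + (+0.001106)² = 0.047026
Variance = 0.047026 / 9 = 0.005225
SE* = √0.005225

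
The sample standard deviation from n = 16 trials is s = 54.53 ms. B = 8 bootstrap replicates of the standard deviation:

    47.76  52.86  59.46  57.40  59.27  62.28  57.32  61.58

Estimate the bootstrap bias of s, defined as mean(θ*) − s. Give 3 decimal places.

mean(θ*) = (47.76 + 52.86 + 59.46 + 57.40 + 59.27 + 62.28 + 57.32 + 61.58) / 8 = 57.2413
bias = 57.2413 − 54.53

bias = +2.711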